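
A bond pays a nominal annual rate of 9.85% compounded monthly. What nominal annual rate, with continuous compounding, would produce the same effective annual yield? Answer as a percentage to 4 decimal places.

EAR = (1 + 0.0985/12)^12 − 1 = 0.103071.
Equivalent continuous rate: r = ln(1 + 0.103071) = 0.098098 = 9.8098%.

9.8098%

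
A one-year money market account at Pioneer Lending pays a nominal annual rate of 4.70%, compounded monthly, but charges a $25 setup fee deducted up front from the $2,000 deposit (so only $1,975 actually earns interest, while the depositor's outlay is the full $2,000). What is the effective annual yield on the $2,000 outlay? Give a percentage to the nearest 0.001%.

3.493%

Value after one year: 1,975 × (1 + 0.0470/12)^12 = 1,975 × 1.048026 = $2,069.85.
Effective yield on the $2,000 outlay: 2,069.85 / 2,000 − 1 = 0.034925 = 3.493%.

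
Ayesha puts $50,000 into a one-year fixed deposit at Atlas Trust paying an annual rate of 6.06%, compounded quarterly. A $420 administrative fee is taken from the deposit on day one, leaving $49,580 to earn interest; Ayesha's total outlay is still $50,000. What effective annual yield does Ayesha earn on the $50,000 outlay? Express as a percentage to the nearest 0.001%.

5.307%

Value after one year: 49,580 × (1 + 0.0606/4)^4 = 49,580 × 1.061991 = $52,653.52.
Effective yield on the $50,000 outlay: 52,653.52 / 50,000 − 1 = 0.053070 = 5.307%.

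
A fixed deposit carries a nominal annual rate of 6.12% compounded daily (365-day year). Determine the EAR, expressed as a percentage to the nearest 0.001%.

6.311%

EAR = (1 + 0.0612/365)^365 − 1.
= 1.063106 − 1 = 6.311%.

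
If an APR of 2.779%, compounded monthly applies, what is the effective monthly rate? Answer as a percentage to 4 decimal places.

With a nominal annual rate compounded monthly, the periodic rate is the nominal rate divided by 12.
i = 0.02779 / 12 = 0.0023158 = 0.2316%.

0.2316%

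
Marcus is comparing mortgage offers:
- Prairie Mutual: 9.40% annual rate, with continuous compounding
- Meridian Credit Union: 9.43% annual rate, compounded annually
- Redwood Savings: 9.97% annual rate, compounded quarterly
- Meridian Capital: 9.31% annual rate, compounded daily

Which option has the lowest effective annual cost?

Meridian Credit Union

Prairie Mutual: e^0.0940 − 1 = 9.856%
Meridian Credit Union: compounded annually, EAR = 9.430%
Redwood Savings: (1 + 0.0997/4)^4 − 1 = 10.349%
Meridian Capital: (1 + 0.0931/365)^365 − 1 = 9.756%
The lowest effective annual rate is Meridian Credit Union at 9.430%.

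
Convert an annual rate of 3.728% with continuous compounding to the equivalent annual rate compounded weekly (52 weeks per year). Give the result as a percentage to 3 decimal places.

EAR under continuous compounding: e^0.03728 − 1 = 0.037984.
Solve (1 + r/52)^52 = 1.037984: r/52 = 1.037984^(1/52) − 1 = 0.000717, so r = 0.037293 = 3.729%.

3.729%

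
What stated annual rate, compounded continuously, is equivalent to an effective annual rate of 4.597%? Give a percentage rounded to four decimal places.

Continuous: nominal r satisfies e^r − 1 = 0.04597.
r = ln(1 + 0.04597) = ln(1.04597) = 0.044945 = 4.4945%.

4.4945%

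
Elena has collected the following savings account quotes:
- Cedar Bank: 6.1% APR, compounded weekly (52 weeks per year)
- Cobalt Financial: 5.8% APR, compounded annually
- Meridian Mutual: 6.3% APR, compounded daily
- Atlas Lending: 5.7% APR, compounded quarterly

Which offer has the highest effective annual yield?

Meridian Mutual

Cedar Bank: (1 + 0.061/52)^52 − 1 = 6.286%
Cobalt Financial: compounded annually, EAR = 5.800%
Meridian Mutual: (1 + 0.063/365)^365 − 1 = 6.502%
Atlas Lending: (1 + 0.057/4)^4 − 1 = 5.823%
The highest effective annual rate is Meridian Mutual at 6.502%.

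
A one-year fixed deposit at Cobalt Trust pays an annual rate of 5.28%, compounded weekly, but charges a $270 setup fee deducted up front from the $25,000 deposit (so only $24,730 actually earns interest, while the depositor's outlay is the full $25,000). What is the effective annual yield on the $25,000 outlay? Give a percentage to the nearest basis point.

Value after one year: 24,730 × (1 + 0.0528/52)^52 = 24,730 × 1.054191 = $26,070.13.
Effective yield on the $25,000 outlay: 26,070.13 / 25,000 − 1 = 0.042805 = 4.28%.

4.28%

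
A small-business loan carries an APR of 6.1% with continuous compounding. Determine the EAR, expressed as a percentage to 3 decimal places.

With continuous compounding, EAR = e^0.061 − 1.
e^0.061 = 1.062899, so EAR = 0.062899 = 6.290%.

6.290%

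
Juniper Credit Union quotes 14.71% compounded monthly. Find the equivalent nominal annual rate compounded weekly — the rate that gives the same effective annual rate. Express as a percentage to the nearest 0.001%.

EAR = (1 + 0.1471/12)^12 − 1 = 0.157434.
Solve (1 + r/52)^52 = 1.157434: r/52 = 1.157434^(1/52) − 1 = 0.002816, so r = 0.146411 = 14.641%.

14.641%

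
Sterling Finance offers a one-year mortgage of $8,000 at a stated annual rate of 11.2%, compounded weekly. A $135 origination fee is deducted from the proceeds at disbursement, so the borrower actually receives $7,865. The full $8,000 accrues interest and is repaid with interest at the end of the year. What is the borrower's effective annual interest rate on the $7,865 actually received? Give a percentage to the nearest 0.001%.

13.757%

Amount owed after one year: 8,000 × (1 + 0.112/52)^52 = 8,000 × 1.118378 = $8,947.03.
Effective rate on net proceeds: 8,947.03 / 7,865 − 1 = 0.137575 = 13.757%.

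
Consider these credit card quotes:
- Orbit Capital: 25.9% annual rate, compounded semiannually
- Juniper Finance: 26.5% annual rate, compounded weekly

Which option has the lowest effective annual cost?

Orbit Capital

Orbit Capital: (1 + 0.259/2)^2 − 1 = 27.577%
Juniper Finance: (1 + 0.265/52)^52 − 1 = 30.255%
The lowest effective annual rate is Orbit Capital at 27.577%.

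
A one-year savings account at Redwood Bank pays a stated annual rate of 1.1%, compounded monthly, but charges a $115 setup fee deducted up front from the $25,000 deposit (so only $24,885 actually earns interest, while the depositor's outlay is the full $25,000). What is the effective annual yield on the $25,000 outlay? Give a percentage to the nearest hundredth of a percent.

Value after one year: 24,885 × (1 + 0.011/12)^12 = 24,885 × 1.011056 = $25,160.12.
Effective yield on the $25,000 outlay: 25,160.12 / 25,000 − 1 = 0.006405 = 0.64%.

0.64%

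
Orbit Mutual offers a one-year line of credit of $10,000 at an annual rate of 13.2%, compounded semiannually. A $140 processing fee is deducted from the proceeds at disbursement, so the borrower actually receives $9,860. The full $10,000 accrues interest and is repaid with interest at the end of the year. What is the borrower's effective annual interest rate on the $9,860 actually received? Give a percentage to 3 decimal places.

15.249%

Amount owed after one year: 10,000 × (1 + 0.132/2)^2 = 10,000 × 1.136356 = $11,363.56.
Effective rate on net proceeds: 11,363.56 / 9,860 − 1 = 0.152491 = 15.249%.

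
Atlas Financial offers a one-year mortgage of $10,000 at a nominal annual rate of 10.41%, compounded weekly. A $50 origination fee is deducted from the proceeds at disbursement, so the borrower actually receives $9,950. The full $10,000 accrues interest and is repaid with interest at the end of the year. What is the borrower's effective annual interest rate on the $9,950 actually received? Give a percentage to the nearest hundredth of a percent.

11.52%

Amount owed after one year: 10,000 × (1 + 0.1041/52)^52 = 10,000 × 1.109596 = $11,095.96.
Effective rate on net proceeds: 11,095.96 / 9,950 − 1 = 0.115172 = 11.52%.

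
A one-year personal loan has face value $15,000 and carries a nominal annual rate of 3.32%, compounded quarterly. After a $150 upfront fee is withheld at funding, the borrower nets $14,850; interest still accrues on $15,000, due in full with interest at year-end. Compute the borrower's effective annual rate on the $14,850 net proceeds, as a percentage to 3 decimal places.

Amount owed after one year: 15,000 × (1 + 0.0332/4)^4 = 15,000 × 1.033616 = $15,504.23.
Effective rate on net proceeds: 15,504.23 / 14,850 − 1 = 0.044056 = 4.406%.

4.406%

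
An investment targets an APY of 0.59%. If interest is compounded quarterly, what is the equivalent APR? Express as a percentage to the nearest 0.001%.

(1 + r/4)^4 − 1 = 0.0059, so 1 + r/4 = 1.0059^(1/4).
r/4 = 0.001472, so r = 0.005887 = 0.589%.

0.589%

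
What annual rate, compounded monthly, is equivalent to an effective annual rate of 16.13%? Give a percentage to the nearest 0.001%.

15.048%

(1 + r/12)^12 − 1 = 0.1613, so 1 + r/12 = 1.1613^(1/12).
r/12 = 0.012540, so r = 0.150476 = 15.048%.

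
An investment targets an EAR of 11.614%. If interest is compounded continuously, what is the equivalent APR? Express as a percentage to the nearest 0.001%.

10.988%

Continuous: nominal r satisfies e^r − 1 = 0.11614.
r = ln(1 + 0.11614) = ln(1.11614) = 0.109876 = 10.988%.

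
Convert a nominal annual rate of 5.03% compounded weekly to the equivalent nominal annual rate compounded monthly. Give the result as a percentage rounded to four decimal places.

5.0381%

EAR = (1 + 0.0503/52)^52 − 1 = 0.051561.
Solve (1 + r/12)^12 = 1.051561: r/12 = 1.051561^(1/12) − 1 = 0.004198, so r = 0.050381 = 5.0381%.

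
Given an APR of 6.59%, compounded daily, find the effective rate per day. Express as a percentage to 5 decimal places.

With a nominal annual rate compounded daily, the periodic rate is the nominal rate divided by 365.
i = 0.0659 / 365 = 0.0001805 = 0.01805%.

0.01805%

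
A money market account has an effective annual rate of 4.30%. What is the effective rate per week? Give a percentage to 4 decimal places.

0.0810%

The per-week rate i satisfies (1 + i)^52 = 1 + 0.0430.
i = 1.0430^(1/52) − 1 = 0.0008100 = 0.0810%.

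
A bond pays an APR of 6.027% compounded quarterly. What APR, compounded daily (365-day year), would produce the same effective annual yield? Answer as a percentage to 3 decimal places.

EAR = (1 + 0.06027/4)^4 − 1 = 0.061646.
Solve (1 + r/365)^365 = 1.061646: r/365 = 1.061646^(1/365) − 1 = 0.000164, so r = 0.059825 = 5.983%.

5.983%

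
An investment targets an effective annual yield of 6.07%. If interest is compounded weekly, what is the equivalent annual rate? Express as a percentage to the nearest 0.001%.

(1 + r/52)^52 − 1 = 0.0607, so 1 + r/52 = 1.0607^(1/52).
r/52 = 0.001134, so r = 0.058962 = 5.896%.

5.896%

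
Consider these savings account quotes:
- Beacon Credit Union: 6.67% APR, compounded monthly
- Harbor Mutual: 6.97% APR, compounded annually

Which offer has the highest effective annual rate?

Beacon Credit Union: (1 + 0.0667/12)^12 − 1 = 6.878%
Harbor Mutual: compounded annually, EAR = 6.970%
The highest effective annual rate is Harbor Mutual at 6.970%.

Harbor Mutual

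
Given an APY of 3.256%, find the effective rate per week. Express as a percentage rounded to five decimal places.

0.06164%

The per-week rate i satisfies (1 + i)^52 = 1 + 0.03256.
i = 1.03256^(1/52) − 1 = 0.0006164 = 0.06164%.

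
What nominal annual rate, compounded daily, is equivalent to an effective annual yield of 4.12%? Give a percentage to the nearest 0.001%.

(1 + r/365)^365 − 1 = 0.0412, so 1 + r/365 = 1.0412^(1/365).
r/365 = 0.000111, so r = 0.040376 = 4.038%.

4.038%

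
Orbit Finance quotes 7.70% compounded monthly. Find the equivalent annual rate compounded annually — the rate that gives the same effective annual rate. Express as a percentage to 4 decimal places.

7.9776%

EAR = (1 + 0.0770/12)^12 − 1 = 0.079776.
Compounded annually, the equivalent nominal rate is the EAR itself: 7.9776%.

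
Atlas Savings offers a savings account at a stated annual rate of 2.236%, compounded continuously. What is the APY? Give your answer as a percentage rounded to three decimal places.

With continuous compounding, EAR = e^0.02236 − 1.
e^0.02236 = 1.022612, so EAR = 0.022612 = 2.261%.

2.261%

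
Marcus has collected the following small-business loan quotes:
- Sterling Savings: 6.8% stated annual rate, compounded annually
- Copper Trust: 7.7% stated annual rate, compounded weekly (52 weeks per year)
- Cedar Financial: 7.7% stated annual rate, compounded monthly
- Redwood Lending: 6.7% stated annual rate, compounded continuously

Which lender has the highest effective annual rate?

Copper Trust

Sterling Savings: compounded annually, EAR = 6.800%
Copper Trust: (1 + 0.077/52)^52 − 1 = 7.998%
Cedar Financial: (1 + 0.077/12)^12 − 1 = 7.978%
Redwood Lending: e^0.067 − 1 = 6.930%
The highest effective annual rate is Copper Trust at 7.998%.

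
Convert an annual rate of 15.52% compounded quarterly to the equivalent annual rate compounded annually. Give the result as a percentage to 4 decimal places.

EAR = (1 + 0.1552/4)^4 − 1 = 0.164469.
Compounded annually, the equivalent nominal rate is the EAR itself: 16.4469%.

16.4469%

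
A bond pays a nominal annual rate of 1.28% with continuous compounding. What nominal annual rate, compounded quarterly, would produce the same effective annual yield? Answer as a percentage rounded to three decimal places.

1.282%

EAR under continuous compounding: e^0.0128 − 1 = 0.012882.
Solve (1 + r/4)^4 = 1.012882: r/4 = 1.012882^(1/4) − 1 = 0.003205, so r = 0.012821 = 1.282%.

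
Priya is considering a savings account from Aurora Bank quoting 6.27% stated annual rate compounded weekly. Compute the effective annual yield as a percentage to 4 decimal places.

6.4667%

EAR = (1 + 0.0627/52)^52 − 1.
= (1 + 0.001206)^52 − 1 = 1.064667 − 1 = 6.4667%.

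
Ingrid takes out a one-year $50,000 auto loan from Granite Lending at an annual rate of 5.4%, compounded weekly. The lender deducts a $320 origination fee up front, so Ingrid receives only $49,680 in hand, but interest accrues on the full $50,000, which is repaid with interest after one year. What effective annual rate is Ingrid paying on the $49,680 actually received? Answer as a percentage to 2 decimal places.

Amount owed after one year: 50,000 × (1 + 0.054/52)^52 = 50,000 × 1.055455 = $52,772.75.
Effective rate on net proceeds: 52,772.75 / 49,680 − 1 = 0.062253 = 6.23%.

6.23%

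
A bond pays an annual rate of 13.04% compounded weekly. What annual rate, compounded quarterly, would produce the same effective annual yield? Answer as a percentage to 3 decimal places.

EAR = (1 + 0.1304/52)^52 − 1 = 0.139098.
Solve (1 + r/4)^4 = 1.139098: r/4 = 1.139098^(1/4) − 1 = 0.033095, so r = 0.132380 = 13.238%.

13.238%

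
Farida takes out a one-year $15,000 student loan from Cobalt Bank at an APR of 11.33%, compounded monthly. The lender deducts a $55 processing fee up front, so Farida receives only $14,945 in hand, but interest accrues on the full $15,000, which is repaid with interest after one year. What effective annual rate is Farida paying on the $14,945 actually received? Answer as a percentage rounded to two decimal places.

12.35%

Amount owed after one year: 15,000 × (1 + 0.1133/12)^12 = 15,000 × 1.119373 = $16,790.59.
Effective rate on net proceeds: 16,790.59 / 14,945 − 1 = 0.123492 = 12.35%.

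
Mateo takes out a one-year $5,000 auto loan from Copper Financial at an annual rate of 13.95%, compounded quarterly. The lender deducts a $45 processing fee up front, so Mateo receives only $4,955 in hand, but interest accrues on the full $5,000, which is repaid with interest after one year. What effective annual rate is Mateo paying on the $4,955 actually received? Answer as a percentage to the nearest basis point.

Amount owed after one year: 5,000 × (1 + 0.1395/4)^4 = 5,000 × 1.146969 = $5,734.84.
Effective rate on net proceeds: 5,734.84 / 4,955 − 1 = 0.157385 = 15.74%.

15.74%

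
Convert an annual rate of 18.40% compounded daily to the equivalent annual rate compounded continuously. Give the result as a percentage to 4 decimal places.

18.3954%

EAR = (1 + 0.1840/365)^365 − 1 = 0.201960.
Equivalent continuous rate: r = ln(1 + 0.201960) = 0.183954 = 18.3954%.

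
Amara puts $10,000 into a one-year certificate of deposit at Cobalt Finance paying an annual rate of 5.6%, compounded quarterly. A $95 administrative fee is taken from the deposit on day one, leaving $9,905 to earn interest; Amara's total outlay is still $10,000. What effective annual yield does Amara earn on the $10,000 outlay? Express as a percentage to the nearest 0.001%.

Value after one year: 9,905 × (1 + 0.056/4)^4 = 9,905 × 1.057187 = $10,471.44.
Effective yield on the $10,000 outlay: 10,471.44 / 10,000 − 1 = 0.047144 = 4.714%.

4.714%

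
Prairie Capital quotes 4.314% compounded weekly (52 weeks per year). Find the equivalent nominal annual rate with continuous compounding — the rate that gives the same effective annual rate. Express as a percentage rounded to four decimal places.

EAR = (1 + 0.04314/52)^52 − 1 = 0.044065.
Equivalent continuous rate: r = ln(1 + 0.044065) = 0.043122 = 4.3122%.

4.3122%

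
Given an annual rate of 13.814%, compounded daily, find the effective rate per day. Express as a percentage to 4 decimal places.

With a nominal annual rate compounded daily, the periodic rate is the nominal rate divided by 365.
i = 0.13814 / 365 = 0.0003785 = 0.0378%.

0.0378%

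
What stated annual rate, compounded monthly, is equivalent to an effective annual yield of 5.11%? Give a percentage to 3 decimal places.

4.994%

(1 + r/12)^12 − 1 = 0.0511, so 1 + r/12 = 1.0511^(1/12).
r/12 = 0.004162, so r = 0.049941 = 4.994%.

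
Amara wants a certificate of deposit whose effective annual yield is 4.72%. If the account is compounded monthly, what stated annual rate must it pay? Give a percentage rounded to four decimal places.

(1 + r/12)^12 − 1 = 0.0472, so 1 + r/12 = 1.0472^(1/12).
r/12 = 0.003851, so r = 0.046209 = 4.6209%.

4.6209%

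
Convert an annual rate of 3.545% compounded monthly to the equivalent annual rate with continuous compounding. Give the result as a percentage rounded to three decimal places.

3.540%

EAR = (1 + 0.03545/12)^12 − 1 = 0.036032.
Equivalent continuous rate: r = ln(1 + 0.036032) = 0.035398 = 3.540%.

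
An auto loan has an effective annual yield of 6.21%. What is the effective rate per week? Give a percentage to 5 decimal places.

The per-week rate i satisfies (1 + i)^52 = 1 + 0.0621.
i = 1.0621^(1/52) − 1 = 0.0011593 = 0.11593%.

0.11593%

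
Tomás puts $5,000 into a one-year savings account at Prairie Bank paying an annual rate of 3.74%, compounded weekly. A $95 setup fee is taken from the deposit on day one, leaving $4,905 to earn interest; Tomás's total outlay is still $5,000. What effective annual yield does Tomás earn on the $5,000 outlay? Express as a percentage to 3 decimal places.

Value after one year: 4,905 × (1 + 0.0374/52)^52 = 4,905 × 1.038094 = $5,091.85.
Effective yield on the $5,000 outlay: 5,091.85 / 5,000 − 1 = 0.018370 = 1.837%.

1.837%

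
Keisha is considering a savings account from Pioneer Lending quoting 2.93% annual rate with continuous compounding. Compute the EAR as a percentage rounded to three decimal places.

With continuous compounding, EAR = e^0.0293 − 1.
e^0.0293 = 1.029733, so EAR = 0.029733 = 2.973%.

2.973%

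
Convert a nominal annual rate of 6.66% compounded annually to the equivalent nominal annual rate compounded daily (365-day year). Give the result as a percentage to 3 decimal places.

Compounded annually, EAR = nominal = 0.066600.
Solve (1 + r/365)^365 = 1.066600: r/365 = 1.066600^(1/365) − 1 = 0.000177, so r = 0.064482 = 6.448%.

6.448%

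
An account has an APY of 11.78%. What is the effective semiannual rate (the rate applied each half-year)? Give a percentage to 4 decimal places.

The per-half-year rate i satisfies (1 + i)^2 = 1 + 0.1178.
i = 1.1178^(1/2) − 1 = 0.0572606 = 5.7261%.

5.7261%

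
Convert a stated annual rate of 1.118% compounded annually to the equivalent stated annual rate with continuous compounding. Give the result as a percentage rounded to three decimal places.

1.112%

Compounded annually, EAR = nominal = 0.011180.
Equivalent continuous rate: r = ln(1 + 0.011180) = 0.011118 = 1.112%.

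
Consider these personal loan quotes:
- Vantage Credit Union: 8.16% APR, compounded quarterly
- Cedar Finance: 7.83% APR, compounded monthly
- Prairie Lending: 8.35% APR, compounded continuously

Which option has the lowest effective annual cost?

Cedar Finance

Vantage Credit Union: (1 + 0.0816/4)^4 − 1 = 8.413%
Cedar Finance: (1 + 0.0783/12)^12 − 1 = 8.117%
Prairie Lending: e^0.0835 − 1 = 8.709%
The lowest effective annual rate is Cedar Finance at 8.117%.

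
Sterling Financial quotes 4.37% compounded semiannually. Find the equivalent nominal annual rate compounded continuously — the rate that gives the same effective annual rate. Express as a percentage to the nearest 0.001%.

4.323%

EAR = (1 + 0.0437/2)^2 − 1 = 0.044177.
Equivalent continuous rate: r = ln(1 + 0.044177) = 0.043229 = 4.323%.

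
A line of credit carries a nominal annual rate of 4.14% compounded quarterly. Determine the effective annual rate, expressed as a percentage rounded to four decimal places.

EAR = (1 + 0.0414/4)^4 − 1.
= 1.042047 − 1 = 4.2047%.

4.2047%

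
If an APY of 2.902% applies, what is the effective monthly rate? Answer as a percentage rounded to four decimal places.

0.2387%

The per-month rate i satisfies (1 + i)^12 = 1 + 0.02902.
i = 1.02902^(1/12) − 1 = 0.0023868 = 0.2387%.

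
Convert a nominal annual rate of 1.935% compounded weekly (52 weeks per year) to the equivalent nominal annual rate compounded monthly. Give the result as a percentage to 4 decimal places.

EAR = (1 + 0.01935/52)^52 − 1 = 0.019535.
Solve (1 + r/12)^12 = 1.019535: r/12 = 1.019535^(1/12) − 1 = 0.001614, so r = 0.019362 = 1.9362%.

1.9362%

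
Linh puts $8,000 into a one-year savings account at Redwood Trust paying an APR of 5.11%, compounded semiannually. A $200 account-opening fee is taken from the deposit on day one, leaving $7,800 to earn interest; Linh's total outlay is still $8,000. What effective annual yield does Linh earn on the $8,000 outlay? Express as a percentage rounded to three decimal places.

Value after one year: 7,800 × (1 + 0.0511/2)^2 = 7,800 × 1.051753 = $8,203.67.
Effective yield on the $8,000 outlay: 8,203.67 / 8,000 − 1 = 0.025459 = 2.546%.

2.546%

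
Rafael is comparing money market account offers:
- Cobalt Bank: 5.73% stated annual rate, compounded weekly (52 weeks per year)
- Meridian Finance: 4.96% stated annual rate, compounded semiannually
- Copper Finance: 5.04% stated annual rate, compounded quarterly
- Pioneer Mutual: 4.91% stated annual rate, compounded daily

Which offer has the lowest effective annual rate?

Cobalt Bank: (1 + 0.0573/52)^52 − 1 = 5.894%
Meridian Finance: (1 + 0.0496/2)^2 − 1 = 5.022%
Copper Finance: (1 + 0.0504/4)^4 − 1 = 5.136%
Pioneer Mutual: (1 + 0.0491/365)^365 − 1 = 5.032%
The lowest effective annual rate is Meridian Finance at 5.022%.

Meridian Finance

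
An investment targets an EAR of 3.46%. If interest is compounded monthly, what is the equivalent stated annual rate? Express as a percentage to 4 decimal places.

3.4063%

(1 + r/12)^12 − 1 = 0.0346, so 1 + r/12 = 1.0346^(1/12).
r/12 = 0.002839, so r = 0.034063 = 3.4063%.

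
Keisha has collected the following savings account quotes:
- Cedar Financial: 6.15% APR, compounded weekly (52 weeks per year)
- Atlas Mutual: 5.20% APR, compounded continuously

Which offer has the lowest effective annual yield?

Atlas Mutual

Cedar Financial: (1 + 0.0615/52)^52 − 1 = 6.339%
Atlas Mutual: e^0.0520 − 1 = 5.338%
The lowest effective annual rate is Atlas Mutual at 5.338%.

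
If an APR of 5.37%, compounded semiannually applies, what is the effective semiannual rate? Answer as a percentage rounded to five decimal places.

2.68500%

With a nominal annual rate compounded semiannually, the periodic rate is the nominal rate divided by 2.
i = 0.0537 / 2 = 0.0268500 = 2.68500%.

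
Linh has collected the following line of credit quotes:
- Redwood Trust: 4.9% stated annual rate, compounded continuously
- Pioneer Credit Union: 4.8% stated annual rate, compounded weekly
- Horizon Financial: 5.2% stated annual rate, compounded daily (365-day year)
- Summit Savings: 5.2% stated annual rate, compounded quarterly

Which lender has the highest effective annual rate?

Horizon Financial

Redwood Trust: e^0.049 − 1 = 5.022%
Pioneer Credit Union: (1 + 0.048/52)^52 − 1 = 4.915%
Horizon Financial: (1 + 0.052/365)^365 − 1 = 5.337%
Summit Savings: (1 + 0.052/4)^4 − 1 = 5.302%
The highest effective annual rate is Horizon Financial at 5.337%.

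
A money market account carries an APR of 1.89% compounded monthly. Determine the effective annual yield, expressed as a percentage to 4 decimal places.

1.9065%

EAR = (1 + 0.0189/12)^12 − 1.
= (1 + 0.001575)^12 − 1 = 1.019065 − 1 = 1.9065%.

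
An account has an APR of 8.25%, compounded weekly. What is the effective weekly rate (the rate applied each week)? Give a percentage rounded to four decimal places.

0.1587%

With a nominal annual rate compounded weekly, the periodic rate is the nominal rate divided by 52.
i = 0.0825 / 52 = 0.0015865 = 0.1587%.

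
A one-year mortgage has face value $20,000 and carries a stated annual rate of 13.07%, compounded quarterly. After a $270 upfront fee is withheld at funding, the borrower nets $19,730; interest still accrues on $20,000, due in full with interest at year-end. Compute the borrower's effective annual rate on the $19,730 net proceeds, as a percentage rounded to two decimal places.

15.28%

Amount owed after one year: 20,000 × (1 + 0.1307/4)^4 = 20,000 × 1.137247 = $22,744.93.
Effective rate on net proceeds: 22,744.93 / 19,730 − 1 = 0.152810 = 15.28%.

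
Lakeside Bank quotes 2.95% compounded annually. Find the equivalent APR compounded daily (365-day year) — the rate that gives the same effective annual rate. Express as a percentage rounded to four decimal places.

2.9074%

Compounded annually, EAR = nominal = 0.029500.
Solve (1 + r/365)^365 = 1.029500: r/365 = 1.029500^(1/365) − 1 = 0.000080, so r = 0.029074 = 2.9074%.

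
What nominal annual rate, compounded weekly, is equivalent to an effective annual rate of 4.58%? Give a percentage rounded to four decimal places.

4.4801%

(1 + r/52)^52 − 1 = 0.0458, so 1 + r/52 = 1.0458^(1/52).
r/52 = 0.000862, so r = 0.044801 = 4.4801%.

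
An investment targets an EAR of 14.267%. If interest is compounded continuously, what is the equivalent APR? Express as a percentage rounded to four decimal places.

13.3368%

Continuous: nominal r satisfies e^r − 1 = 0.14267.
r = ln(1 + 0.14267) = ln(1.14267) = 0.133368 = 13.3368%.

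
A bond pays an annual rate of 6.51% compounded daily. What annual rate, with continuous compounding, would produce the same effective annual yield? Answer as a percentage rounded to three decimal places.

6.509%

EAR = (1 + 0.0651/365)^365 − 1 = 0.067260.
Equivalent continuous rate: r = ln(1 + 0.067260) = 0.065094 = 6.509%.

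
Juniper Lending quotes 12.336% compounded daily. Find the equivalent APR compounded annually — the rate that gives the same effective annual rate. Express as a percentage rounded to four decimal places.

13.1268%

EAR = (1 + 0.12336/365)^365 − 1 = 0.131268.
Compounded annually, the equivalent nominal rate is the EAR itself: 13.1268%.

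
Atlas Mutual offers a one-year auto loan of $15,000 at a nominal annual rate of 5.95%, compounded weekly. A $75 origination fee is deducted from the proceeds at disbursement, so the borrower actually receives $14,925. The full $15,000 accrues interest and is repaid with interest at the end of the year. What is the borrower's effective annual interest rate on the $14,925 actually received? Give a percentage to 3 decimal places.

Amount owed after one year: 15,000 × (1 + 0.0595/52)^52 = 15,000 × 1.061270 = $15,919.04.
Effective rate on net proceeds: 15,919.04 / 14,925 − 1 = 0.066603 = 6.660%.

6.660%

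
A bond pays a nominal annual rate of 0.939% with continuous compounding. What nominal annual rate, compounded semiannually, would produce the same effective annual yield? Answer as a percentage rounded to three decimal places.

0.941%

EAR under continuous compounding: e^0.00939 − 1 = 0.009434.
Solve (1 + r/2)^2 = 1.009434: r/2 = 1.009434^(1/2) − 1 = 0.004706, so r = 0.009412 = 0.941%.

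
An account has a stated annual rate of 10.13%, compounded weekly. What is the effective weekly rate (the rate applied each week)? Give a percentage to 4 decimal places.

With a nominal annual rate compounded weekly, the periodic rate is the nominal rate divided by 52.
i = 0.1013 / 52 = 0.0019481 = 0.1948%.

0.1948%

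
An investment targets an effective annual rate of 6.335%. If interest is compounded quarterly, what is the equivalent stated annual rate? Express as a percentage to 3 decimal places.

6.190%

(1 + r/4)^4 − 1 = 0.06335, so 1 + r/4 = 1.06335^(1/4).
r/4 = 0.015475, so r = 0.061898 = 6.190%.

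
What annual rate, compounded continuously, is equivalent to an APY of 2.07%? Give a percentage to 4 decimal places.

2.0489%

Continuous: nominal r satisfies e^r − 1 = 0.0207.
r = ln(1 + 0.0207) = ln(1.0207) = 0.020489 = 2.0489%.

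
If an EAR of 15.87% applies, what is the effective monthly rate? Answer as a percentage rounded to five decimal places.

The per-month rate i satisfies (1 + i)^12 = 1 + 0.1587.
i = 1.1587^(1/12) − 1 = 0.0123505 = 1.23505%.

1.23505%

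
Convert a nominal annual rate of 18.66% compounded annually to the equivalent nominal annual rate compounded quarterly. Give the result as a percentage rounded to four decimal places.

17.4804%

Compounded annually, EAR = nominal = 0.186600.
Solve (1 + r/4)^4 = 1.186600: r/4 = 1.186600^(1/4) − 1 = 0.043701, so r = 0.174804 = 17.4804%.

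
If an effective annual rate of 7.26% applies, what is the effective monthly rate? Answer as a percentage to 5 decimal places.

0.58576%

The per-month rate i satisfies (1 + i)^12 = 1 + 0.0726.
i = 1.0726^(1/12) − 1 = 0.0058576 = 0.58576%.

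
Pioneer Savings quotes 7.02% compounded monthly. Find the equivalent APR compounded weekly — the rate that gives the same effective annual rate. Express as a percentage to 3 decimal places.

EAR = (1 + 0.0702/12)^12 − 1 = 0.072503.
Solve (1 + r/52)^52 = 1.072503: r/52 = 1.072503^(1/52) − 1 = 0.001347, so r = 0.070043 = 7.004%.

7.004%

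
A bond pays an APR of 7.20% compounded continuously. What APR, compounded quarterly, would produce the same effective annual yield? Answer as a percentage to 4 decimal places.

7.2652%

EAR under continuous compounding: e^0.0720 − 1 = 0.074655.
Solve (1 + r/4)^4 = 1.074655: r/4 = 1.074655^(1/4) − 1 = 0.018163, so r = 0.072652 = 7.2652%.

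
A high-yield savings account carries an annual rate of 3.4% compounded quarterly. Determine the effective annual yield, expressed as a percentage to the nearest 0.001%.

EAR = (1 + 0.034/4)^4 − 1.
= (1 + 0.008500)^4 − 1 = 1.034436 − 1 = 3.444%.

3.444%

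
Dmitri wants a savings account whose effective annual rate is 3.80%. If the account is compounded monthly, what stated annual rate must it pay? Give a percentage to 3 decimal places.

3.735%

(1 + r/12)^12 − 1 = 0.0380, so 1 + r/12 = 1.0380^(1/12).
r/12 = 0.003113, so r = 0.037354 = 3.735%.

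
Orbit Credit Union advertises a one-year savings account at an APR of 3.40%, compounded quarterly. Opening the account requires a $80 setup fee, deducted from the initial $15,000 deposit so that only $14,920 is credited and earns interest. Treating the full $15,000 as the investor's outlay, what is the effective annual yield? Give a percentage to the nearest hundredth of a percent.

Value after one year: 14,920 × (1 + 0.0340/4)^4 = 14,920 × 1.034436 = $15,433.78.
Effective yield on the $15,000 outlay: 15,433.78 / 15,000 − 1 = 0.028919 = 2.89%.

2.89%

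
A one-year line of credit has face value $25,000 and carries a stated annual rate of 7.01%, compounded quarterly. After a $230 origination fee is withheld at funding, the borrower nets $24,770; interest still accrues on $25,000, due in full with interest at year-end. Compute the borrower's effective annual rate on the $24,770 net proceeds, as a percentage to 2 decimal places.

8.19%

Amount owed after one year: 25,000 × (1 + 0.0701/4)^4 = 25,000 × 1.071964 = $26,799.11.
Effective rate on net proceeds: 26,799.11 / 24,770 − 1 = 0.081918 = 8.19%.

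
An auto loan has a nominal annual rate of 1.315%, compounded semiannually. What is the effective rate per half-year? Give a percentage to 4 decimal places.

0.6575%

With a nominal annual rate compounded semiannually, the periodic rate is the nominal rate divided by 2.
i = 0.01315 / 2 = 0.0065750 = 0.6575%.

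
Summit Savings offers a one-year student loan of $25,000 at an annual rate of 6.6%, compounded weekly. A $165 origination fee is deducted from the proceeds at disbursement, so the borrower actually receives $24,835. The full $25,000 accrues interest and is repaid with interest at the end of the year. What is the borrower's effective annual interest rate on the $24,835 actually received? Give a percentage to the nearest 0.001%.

Amount owed after one year: 25,000 × (1 + 0.066/52)^52 = 25,000 × 1.068182 = $26,704.55.
Effective rate on net proceeds: 26,704.55 / 24,835 − 1 = 0.075279 = 7.528%.

7.528%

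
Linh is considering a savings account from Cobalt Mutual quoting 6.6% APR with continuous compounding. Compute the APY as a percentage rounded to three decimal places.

With continuous compounding, EAR = e^0.066 − 1.
e^0.066 = 1.068227, so EAR = 0.068227 = 6.823%.

6.823%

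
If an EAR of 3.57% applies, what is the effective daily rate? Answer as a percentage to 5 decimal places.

The per-day rate i satisfies (1 + i)^365 = 1 + 0.0357.
i = 1.0357^(1/365) − 1 = 0.0000961 = 0.00961%.

0.00961%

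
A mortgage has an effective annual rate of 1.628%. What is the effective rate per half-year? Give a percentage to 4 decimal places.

The per-half-year rate i satisfies (1 + i)^2 = 1 + 0.01628.
i = 1.01628^(1/2) − 1 = 0.0081071 = 0.8107%.

0.8107%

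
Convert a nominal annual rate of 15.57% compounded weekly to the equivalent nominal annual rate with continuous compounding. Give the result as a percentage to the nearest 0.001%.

15.547%

EAR = (1 + 0.1557/52)^52 − 1 = 0.168204.
Equivalent continuous rate: r = ln(1 + 0.168204) = 0.155467 = 15.547%.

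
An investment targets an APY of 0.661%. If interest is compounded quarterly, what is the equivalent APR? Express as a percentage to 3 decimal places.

(1 + r/4)^4 − 1 = 0.00661, so 1 + r/4 = 1.00661^(1/4).
r/4 = 0.001648, so r = 0.006594 = 0.659%.

0.659%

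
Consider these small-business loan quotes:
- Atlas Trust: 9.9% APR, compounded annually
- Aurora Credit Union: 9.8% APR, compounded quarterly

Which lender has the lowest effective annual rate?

Atlas Trust

Atlas Trust: compounded annually, EAR = 9.900%
Aurora Credit Union: (1 + 0.098/4)^4 − 1 = 10.166%
The lowest effective annual rate is Atlas Trust at 9.900%.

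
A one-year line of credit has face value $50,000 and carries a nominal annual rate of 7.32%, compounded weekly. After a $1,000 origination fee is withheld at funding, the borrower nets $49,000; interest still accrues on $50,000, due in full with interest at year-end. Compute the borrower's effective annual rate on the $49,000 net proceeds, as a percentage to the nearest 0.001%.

9.785%

Amount owed after one year: 50,000 × (1 + 0.0732/52)^52 = 50,000 × 1.075890 = $53,794.52.
Effective rate on net proceeds: 53,794.52 / 49,000 − 1 = 0.097847 = 9.785%.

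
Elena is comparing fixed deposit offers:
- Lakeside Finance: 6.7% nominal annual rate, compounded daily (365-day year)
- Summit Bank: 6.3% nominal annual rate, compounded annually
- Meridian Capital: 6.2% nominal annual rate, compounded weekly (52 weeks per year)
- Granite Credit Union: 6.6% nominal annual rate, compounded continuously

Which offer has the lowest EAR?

Summit Bank

Lakeside Finance: (1 + 0.067/365)^365 − 1 = 6.929%
Summit Bank: compounded annually, EAR = 6.300%
Meridian Capital: (1 + 0.062/52)^52 − 1 = 6.392%
Granite Credit Union: e^0.066 − 1 = 6.823%
The lowest effective annual rate is Summit Bank at 6.300%.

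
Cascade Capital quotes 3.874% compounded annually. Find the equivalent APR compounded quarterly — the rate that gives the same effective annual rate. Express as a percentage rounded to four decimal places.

3.8190%

Compounded annually, EAR = nominal = 0.038740.
Solve (1 + r/4)^4 = 1.038740: r/4 = 1.038740^(1/4) − 1 = 0.009547, so r = 0.038190 = 3.8190%.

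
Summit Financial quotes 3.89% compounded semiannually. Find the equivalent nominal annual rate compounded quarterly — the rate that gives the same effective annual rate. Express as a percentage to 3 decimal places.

3.871%

EAR = (1 + 0.0389/2)^2 − 1 = 0.039278.
Solve (1 + r/4)^4 = 1.039278: r/4 = 1.039278^(1/4) − 1 = 0.009678, so r = 0.038713 = 3.871%.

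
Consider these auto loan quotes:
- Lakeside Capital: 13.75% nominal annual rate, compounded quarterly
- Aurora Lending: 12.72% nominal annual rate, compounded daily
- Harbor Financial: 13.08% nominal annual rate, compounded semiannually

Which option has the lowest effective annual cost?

Lakeside Capital: (1 + 0.1375/4)^4 − 1 = 14.475%
Aurora Lending: (1 + 0.1272/365)^365 − 1 = 13.562%
Harbor Financial: (1 + 0.1308/2)^2 − 1 = 13.508%
The lowest effective annual rate is Harbor Financial at 13.508%.

Harbor Financial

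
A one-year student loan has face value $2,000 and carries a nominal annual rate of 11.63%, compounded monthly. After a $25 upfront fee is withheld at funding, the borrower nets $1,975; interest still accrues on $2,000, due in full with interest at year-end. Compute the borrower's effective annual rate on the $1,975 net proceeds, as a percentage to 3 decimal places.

13.692%

Amount owed after one year: 2,000 × (1 + 0.1163/12)^12 = 2,000 × 1.122704 = $2,245.41.
Effective rate on net proceeds: 2,245.41 / 1,975 − 1 = 0.136915 = 13.692%.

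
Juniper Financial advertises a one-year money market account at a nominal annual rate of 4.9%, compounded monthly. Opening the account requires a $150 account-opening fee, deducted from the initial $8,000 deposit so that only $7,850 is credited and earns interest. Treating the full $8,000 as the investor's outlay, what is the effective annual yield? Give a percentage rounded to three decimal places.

Value after one year: 7,850 × (1 + 0.049/12)^12 = 7,850 × 1.050116 = $8,243.41.
Effective yield on the $8,000 outlay: 8,243.41 / 8,000 − 1 = 0.030426 = 3.043%.

3.043%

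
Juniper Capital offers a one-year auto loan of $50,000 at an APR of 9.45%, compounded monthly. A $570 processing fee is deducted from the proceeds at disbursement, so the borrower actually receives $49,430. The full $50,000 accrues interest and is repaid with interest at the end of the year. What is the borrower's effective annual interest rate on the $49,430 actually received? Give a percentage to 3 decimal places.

11.137%

Amount owed after one year: 50,000 × (1 + 0.0945/12)^12 = 50,000 × 1.098702 = $54,935.12.
Effective rate on net proceeds: 54,935.12 / 49,430 − 1 = 0.111372 = 11.137%.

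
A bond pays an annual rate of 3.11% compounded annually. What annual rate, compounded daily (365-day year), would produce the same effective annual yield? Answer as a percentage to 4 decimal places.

3.0627%

Compounded annually, EAR = nominal = 0.031100.
Solve (1 + r/365)^365 = 1.031100: r/365 = 1.031100^(1/365) − 1 = 0.000084, so r = 0.030627 = 3.0627%.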